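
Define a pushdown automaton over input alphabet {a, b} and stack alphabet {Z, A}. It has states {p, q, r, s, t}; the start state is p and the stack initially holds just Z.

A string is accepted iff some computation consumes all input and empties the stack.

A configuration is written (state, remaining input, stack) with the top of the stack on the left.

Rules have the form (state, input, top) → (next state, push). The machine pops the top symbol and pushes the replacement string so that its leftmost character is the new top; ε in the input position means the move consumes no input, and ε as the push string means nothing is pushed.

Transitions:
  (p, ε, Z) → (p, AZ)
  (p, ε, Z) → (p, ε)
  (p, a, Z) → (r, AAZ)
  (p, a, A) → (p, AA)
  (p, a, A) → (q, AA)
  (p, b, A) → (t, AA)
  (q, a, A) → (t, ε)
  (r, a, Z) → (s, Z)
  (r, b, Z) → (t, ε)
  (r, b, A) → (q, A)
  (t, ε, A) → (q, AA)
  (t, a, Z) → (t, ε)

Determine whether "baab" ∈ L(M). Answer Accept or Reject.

Reject

No computation consumes all input and empties the stack.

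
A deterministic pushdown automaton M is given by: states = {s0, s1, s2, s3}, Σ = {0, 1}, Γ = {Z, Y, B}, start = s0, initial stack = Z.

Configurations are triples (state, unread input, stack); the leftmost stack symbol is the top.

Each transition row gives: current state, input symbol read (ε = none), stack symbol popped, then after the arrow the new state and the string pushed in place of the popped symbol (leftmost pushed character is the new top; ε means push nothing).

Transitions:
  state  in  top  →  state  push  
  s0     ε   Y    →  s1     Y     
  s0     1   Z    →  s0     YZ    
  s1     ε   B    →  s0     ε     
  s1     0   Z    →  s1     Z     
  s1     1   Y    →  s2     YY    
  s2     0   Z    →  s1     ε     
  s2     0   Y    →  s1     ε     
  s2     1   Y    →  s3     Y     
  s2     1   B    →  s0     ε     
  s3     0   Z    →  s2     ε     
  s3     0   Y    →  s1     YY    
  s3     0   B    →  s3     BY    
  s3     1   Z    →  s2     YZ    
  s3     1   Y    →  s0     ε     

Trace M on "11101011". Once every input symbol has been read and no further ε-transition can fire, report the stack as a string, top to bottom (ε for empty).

YYYYZ

(s0, 11101011, Z)
  read 1, top Z: go to s0, push YZ → (s0, 1101011, YZ)
  ε-move, top Y: go to s1, push Y → (s1, 1101011, YZ)
  read 1, top Y: go to s2, push YY → (s2, 101011, YYZ)
  read 1, top Y: go to s3, push Y → (s3, 01011, YYZ)
  read 0, top Y: go to s1, push YY → (s1, 1011, YYYZ)
  read 1, top Y: go to s2, push YY → (s2, 011, YYYYZ)
  read 0, top Y: go to s1, push ε → (s1, 11, YYYZ)
  read 1, top Y: go to s2, push YY → (s2, 1, YYYYZ)
  read 1, top Y: go to s3, push Y → (s3, ε, YYYYZ)
All input consumed in state s3 with stack YYYYZ.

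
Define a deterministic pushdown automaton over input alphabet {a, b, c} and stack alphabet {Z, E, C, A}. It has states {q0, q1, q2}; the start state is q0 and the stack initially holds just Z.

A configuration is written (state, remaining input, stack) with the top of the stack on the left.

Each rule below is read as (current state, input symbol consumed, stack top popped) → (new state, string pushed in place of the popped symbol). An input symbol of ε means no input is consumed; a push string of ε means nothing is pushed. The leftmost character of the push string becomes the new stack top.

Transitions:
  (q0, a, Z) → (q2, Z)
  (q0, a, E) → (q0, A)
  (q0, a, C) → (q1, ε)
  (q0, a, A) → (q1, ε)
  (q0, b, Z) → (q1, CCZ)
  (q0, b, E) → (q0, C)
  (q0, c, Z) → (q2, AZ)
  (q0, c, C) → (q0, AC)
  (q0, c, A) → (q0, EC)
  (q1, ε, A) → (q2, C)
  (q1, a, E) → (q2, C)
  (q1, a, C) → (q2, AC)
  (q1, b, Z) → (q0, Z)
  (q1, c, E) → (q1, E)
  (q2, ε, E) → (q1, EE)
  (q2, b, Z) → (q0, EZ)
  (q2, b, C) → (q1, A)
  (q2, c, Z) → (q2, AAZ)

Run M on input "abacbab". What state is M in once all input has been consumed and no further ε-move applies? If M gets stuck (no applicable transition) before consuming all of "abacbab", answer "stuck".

stuck

(q0, abacbab, Z)
  read a, top Z: go to q2, push Z → (q2, bacbab, Z)
  read b, top Z: go to q0, push EZ → (q0, acbab, EZ)
  read a, top E: go to q0, push A → (q0, cbab, AZ)
  read c, top A: go to q0, push EC → (q0, bab, ECZ)
  read b, top E: go to q0, push C → (q0, ab, CCZ)
  read a, top C: go to q1, push ε → (q1, b, CZ)
No transition for (q1, b, top C); M blocks with input b remaining.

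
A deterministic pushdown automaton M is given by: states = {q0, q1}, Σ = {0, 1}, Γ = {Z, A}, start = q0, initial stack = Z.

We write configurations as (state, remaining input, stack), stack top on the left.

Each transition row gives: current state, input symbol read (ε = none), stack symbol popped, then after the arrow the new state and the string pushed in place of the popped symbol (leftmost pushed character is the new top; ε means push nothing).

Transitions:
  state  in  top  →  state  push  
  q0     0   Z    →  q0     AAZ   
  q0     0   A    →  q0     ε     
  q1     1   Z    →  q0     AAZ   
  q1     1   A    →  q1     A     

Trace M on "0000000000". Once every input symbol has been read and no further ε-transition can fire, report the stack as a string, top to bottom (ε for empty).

AAZ

(q0, 0000000000, Z)
  read 0, top Z: go to q0, push AAZ → (q0, 000000000, AAZ)
  read 0, top A: go to q0, push ε → (q0, 00000000, AZ)
  read 0, top A: go to q0, push ε → (q0, 0000000, Z)
  read 0, top Z: go to q0, push AAZ → (q0, 000000, AAZ)
  read 0, top A: go to q0, push ε → (q0, 00000, AZ)
  read 0, top A: go to q0, push ε → (q0, 0000, Z)
  read 0, top Z: go to q0, push AAZ → (q0, 000, AAZ)
  read 0, top A: go to q0, push ε → (q0, 00, AZ)
  read 0, top A: go to q0, push ε → (q0, 0, Z)
  read 0, top Z: go to q0, push AAZ → (q0, ε, AAZ)
All input consumed in state q0 with stack AAZ.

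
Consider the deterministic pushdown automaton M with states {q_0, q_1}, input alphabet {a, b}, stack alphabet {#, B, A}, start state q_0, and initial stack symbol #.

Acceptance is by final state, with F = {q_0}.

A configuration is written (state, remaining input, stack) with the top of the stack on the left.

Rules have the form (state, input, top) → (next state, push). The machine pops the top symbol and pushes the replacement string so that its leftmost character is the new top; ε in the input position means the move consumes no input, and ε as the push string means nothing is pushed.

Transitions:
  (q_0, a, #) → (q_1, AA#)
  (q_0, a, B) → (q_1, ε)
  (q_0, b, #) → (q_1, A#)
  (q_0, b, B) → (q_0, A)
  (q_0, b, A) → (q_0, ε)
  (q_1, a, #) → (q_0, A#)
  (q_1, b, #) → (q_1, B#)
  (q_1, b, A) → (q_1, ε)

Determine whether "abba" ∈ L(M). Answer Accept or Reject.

Accept

(q_0, abba, #) ⊢ (q_1, bba, AA#) ⊢ (q_1, ba, A#) ⊢ (q_1, a, #) ⊢ (q_0, ε, A#)
All input consumed; state q_0 ∈ F.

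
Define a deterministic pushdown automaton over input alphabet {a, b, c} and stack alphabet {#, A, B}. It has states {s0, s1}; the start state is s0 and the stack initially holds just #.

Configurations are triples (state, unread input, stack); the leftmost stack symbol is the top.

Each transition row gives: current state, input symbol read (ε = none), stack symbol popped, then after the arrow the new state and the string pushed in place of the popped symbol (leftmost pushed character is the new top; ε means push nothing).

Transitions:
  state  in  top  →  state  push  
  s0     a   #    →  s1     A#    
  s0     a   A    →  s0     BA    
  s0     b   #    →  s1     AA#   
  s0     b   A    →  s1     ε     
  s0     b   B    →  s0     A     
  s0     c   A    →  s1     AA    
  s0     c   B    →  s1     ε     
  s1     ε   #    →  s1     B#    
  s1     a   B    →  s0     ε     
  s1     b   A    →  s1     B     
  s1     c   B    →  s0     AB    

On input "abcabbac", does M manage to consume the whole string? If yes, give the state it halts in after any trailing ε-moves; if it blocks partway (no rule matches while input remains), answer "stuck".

stuck

(s0, abcabbac, #)
  read a, top #: go to s1, push A# → (s1, bcabbac, A#)
  read b, top A: go to s1, push B → (s1, cabbac, B#)
  read c, top B: go to s0, push AB → (s0, abbac, AB#)
  read a, top A: go to s0, push BA → (s0, bbac, BAB#)
  read b, top B: go to s0, push A → (s0, bac, AAB#)
  read b, top A: go to s1, push ε → (s1, ac, AB#)
No transition for (s1, a, top A); M blocks with input ac remaining.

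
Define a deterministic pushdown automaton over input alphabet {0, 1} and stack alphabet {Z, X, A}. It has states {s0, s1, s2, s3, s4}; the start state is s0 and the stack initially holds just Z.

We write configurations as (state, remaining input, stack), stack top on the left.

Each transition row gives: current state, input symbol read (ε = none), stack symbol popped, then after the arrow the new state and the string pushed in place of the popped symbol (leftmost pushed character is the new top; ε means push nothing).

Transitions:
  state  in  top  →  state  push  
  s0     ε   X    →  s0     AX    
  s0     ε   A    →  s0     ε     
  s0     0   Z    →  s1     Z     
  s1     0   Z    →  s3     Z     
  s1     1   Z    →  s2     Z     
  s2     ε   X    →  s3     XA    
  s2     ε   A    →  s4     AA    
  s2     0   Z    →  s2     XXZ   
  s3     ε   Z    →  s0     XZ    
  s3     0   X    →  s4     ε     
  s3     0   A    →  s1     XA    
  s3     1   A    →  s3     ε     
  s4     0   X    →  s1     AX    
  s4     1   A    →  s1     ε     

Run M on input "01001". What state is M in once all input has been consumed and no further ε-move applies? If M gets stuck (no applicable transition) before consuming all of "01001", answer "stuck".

(s0, 01001, Z) ⊢ (s1, 1001, Z) ⊢ (s2, 001, Z) ⊢ (s2, 01, XXZ) ⊢ (s3, 01, XAXZ) ⊢ (s4, 1, AXZ) ⊢ (s1, ε, XZ)
All input consumed; M is in state s1.

s1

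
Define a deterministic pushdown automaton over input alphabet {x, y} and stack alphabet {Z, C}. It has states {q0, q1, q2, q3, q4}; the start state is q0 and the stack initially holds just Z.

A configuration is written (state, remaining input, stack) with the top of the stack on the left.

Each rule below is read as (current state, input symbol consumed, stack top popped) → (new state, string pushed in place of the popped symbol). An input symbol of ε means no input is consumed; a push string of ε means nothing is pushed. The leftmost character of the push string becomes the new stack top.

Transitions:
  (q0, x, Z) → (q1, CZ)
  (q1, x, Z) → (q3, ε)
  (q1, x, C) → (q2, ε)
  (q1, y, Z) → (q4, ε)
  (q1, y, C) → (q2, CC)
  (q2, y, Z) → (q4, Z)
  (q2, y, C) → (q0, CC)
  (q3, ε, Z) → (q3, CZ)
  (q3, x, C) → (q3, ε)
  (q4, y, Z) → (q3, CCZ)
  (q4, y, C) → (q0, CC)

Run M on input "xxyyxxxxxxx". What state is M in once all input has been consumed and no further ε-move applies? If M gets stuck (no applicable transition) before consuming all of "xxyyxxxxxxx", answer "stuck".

(q0, xxyyxxxxxxx, Z)
  read x, top Z: go to q1, push CZ → (q1, xyyxxxxxxx, CZ)
  read x, top C: go to q2, push ε → (q2, yyxxxxxxx, Z)
  read y, top Z: go to q4, push Z → (q4, yxxxxxxx, Z)
  read y, top Z: go to q3, push CCZ → (q3, xxxxxxx, CCZ)
  read x, top C: go to q3, push ε → (q3, xxxxxx, CZ)
  read x, top C: go to q3, push ε → (q3, xxxxx, Z)
  ε-move, top Z: go to q3, push CZ → (q3, xxxxx, CZ)
  read x, top C: go to q3, push ε → (q3, xxxx, Z)
  ε-move, top Z: go to q3, push CZ → (q3, xxxx, CZ)
  read x, top C: go to q3, push ε → (q3, xxx, Z)
  ε-move, top Z: go to q3, push CZ → (q3, xxx, CZ)
  read x, top C: go to q3, push ε → (q3, xx, Z)
  ε-move, top Z: go to q3, push CZ → (q3, xx, CZ)
  read x, top C: go to q3, push ε → (q3, x, Z)
  ε-move, top Z: go to q3, push CZ → (q3, x, CZ)
  read x, top C: go to q3, push ε → (q3, ε, Z)
  ε-move, top Z: go to q3, push CZ → (q3, ε, CZ)
All input consumed; M is in state q3.

q3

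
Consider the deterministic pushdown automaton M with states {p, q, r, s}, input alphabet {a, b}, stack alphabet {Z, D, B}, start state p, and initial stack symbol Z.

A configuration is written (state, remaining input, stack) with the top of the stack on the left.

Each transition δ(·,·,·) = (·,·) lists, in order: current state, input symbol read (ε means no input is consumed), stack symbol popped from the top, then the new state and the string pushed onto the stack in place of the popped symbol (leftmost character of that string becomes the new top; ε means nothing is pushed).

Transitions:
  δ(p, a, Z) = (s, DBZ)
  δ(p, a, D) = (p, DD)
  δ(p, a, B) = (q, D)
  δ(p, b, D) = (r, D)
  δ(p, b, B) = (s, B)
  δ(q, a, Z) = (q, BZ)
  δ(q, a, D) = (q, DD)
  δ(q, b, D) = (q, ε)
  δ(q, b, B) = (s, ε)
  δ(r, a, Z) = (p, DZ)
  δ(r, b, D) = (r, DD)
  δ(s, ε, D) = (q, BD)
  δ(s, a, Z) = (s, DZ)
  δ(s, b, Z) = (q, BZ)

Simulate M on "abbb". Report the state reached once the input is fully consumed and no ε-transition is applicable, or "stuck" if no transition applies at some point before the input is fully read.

q

(p, abbb, Z) ⊢ (s, bbb, DBZ) ⊢ (q, bbb, BDBZ) ⊢ (s, bb, DBZ) ⊢ (q, bb, BDBZ) ⊢ (s, b, DBZ) ⊢ (q, b, BDBZ) ⊢ (s, ε, DBZ) ⊢ (q, ε, BDBZ)
All input consumed; M is in state q.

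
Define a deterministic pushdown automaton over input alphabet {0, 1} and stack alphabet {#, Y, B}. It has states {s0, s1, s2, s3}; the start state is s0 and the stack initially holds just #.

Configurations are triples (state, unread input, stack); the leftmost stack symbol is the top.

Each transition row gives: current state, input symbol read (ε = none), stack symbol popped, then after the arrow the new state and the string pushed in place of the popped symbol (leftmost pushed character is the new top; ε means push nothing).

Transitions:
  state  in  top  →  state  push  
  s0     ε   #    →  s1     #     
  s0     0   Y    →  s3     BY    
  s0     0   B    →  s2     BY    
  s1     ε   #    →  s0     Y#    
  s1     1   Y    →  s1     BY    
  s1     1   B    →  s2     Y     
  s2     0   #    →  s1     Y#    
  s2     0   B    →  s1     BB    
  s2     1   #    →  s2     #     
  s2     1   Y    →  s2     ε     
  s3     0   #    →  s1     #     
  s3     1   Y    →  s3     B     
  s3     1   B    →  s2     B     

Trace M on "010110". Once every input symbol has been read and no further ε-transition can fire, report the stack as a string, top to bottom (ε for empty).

BBY#

(s0, 010110, #) ⊢ (s1, 010110, #) ⊢ (s0, 010110, Y#) ⊢ (s3, 10110, BY#) ⊢ (s2, 0110, BY#) ⊢ (s1, 110, BBY#) ⊢ (s2, 10, YBY#) ⊢ (s2, 0, BY#) ⊢ (s1, ε, BBY#)
All input consumed in state s1 with stack BBY#.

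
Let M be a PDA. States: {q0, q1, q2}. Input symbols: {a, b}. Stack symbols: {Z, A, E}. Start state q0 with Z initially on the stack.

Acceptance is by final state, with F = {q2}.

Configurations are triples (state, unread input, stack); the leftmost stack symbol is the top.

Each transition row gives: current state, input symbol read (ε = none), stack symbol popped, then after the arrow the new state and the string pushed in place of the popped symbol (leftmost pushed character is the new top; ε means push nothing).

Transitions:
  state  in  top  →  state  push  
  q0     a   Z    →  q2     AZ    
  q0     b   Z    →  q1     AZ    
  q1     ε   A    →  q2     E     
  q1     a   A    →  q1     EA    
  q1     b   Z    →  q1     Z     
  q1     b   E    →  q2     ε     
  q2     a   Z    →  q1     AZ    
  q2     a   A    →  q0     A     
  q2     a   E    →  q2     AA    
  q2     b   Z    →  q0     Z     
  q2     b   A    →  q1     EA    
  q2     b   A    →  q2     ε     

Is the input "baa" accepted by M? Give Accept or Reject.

No computation consumes all input and reaches a final state.

Reject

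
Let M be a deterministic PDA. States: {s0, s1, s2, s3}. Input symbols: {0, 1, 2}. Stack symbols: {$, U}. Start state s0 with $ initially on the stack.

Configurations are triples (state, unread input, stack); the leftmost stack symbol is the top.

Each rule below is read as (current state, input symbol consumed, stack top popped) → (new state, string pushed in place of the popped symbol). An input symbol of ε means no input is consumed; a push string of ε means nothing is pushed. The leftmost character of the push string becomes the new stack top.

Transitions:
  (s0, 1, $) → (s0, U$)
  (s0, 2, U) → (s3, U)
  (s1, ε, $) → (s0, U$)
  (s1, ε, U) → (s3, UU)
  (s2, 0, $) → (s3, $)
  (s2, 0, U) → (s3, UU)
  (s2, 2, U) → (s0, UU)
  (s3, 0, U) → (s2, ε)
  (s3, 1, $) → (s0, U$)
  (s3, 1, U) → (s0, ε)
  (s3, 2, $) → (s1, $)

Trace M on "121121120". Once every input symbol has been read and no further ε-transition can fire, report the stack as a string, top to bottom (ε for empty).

$

(s0, 121121120, $)
  read 1, top $: go to s0, push U$ → (s0, 21121120, U$)
  read 2, top U: go to s3, push U → (s3, 1121120, U$)
  read 1, top U: go to s0, push ε → (s0, 121120, $)
  read 1, top $: go to s0, push U$ → (s0, 21120, U$)
  read 2, top U: go to s3, push U → (s3, 1120, U$)
  read 1, top U: go to s0, push ε → (s0, 120, $)
  read 1, top $: go to s0, push U$ → (s0, 20, U$)
  read 2, top U: go to s3, push U → (s3, 0, U$)
  read 0, top U: go to s2, push ε → (s2, ε, $)
All input consumed in state s2 with stack $.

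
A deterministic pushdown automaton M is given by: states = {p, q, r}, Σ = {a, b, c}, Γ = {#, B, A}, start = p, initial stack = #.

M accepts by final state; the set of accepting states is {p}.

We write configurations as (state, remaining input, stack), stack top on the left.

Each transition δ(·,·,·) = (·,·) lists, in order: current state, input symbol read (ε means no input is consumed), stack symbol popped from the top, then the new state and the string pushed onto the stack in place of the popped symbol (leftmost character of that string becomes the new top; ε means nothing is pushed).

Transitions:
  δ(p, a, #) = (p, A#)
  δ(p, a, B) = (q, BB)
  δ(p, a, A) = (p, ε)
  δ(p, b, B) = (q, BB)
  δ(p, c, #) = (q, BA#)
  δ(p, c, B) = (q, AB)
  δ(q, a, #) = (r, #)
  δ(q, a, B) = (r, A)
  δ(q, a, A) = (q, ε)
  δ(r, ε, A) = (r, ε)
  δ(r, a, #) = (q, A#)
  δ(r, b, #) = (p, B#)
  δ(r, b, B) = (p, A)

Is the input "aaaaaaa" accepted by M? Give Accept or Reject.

Accept

(p, aaaaaaa, #)
  read a, top #: go to p, push A# → (p, aaaaaa, A#)
  read a, top A: go to p, push ε → (p, aaaaa, #)
  read a, top #: go to p, push A# → (p, aaaa, A#)
  read a, top A: go to p, push ε → (p, aaa, #)
  read a, top #: go to p, push A# → (p, aa, A#)
  read a, top A: go to p, push ε → (p, a, #)
  read a, top #: go to p, push A# → (p, ε, A#)
All input consumed; state p ∈ F.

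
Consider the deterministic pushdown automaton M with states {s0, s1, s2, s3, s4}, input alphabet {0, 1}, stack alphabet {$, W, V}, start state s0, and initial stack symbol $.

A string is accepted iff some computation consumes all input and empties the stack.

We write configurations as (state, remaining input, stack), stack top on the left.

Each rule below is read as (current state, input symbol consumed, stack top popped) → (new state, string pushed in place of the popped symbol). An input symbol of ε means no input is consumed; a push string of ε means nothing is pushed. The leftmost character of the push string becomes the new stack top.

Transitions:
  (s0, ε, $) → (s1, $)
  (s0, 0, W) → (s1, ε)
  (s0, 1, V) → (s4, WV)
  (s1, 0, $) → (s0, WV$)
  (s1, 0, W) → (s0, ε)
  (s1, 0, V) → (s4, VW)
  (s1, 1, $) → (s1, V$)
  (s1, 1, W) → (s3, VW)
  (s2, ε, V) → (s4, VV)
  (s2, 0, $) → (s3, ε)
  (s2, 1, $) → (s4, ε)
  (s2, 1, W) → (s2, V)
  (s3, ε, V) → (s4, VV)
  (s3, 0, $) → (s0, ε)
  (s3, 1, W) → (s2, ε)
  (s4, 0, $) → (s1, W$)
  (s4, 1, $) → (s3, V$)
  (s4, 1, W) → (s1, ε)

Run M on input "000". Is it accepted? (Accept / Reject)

Reject

(s0, 000, $)
  ε-move, top $: go to s1, push $ → (s1, 000, $)
  read 0, top $: go to s0, push WV$ → (s0, 00, WV$)
  read 0, top W: go to s1, push ε → (s1, 0, V$)
  read 0, top V: go to s4, push VW → (s4, ε, VW$)
All input consumed; stack is VW$, not empty, and no further ε-move applies.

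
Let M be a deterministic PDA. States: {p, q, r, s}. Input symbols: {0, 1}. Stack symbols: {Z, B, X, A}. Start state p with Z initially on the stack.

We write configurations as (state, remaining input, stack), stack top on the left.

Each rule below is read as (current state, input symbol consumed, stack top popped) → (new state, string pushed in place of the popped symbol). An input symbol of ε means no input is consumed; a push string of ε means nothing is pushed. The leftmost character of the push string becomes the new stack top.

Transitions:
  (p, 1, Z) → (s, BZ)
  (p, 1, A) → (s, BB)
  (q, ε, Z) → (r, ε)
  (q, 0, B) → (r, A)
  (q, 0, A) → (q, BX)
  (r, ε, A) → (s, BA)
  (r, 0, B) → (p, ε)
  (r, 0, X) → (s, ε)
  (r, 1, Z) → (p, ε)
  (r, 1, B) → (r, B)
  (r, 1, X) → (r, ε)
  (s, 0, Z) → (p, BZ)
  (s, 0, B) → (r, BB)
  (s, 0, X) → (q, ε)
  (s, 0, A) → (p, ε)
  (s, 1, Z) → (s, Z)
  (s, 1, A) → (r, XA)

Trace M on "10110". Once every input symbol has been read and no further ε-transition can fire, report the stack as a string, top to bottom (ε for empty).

BZ

(p, 10110, Z)
  read 1, top Z: go to s, push BZ → (s, 0110, BZ)
  read 0, top B: go to r, push BB → (r, 110, BBZ)
  read 1, top B: go to r, push B → (r, 10, BBZ)
  read 1, top B: go to r, push B → (r, 0, BBZ)
  read 0, top B: go to p, push ε → (p, ε, BZ)
All input consumed in state p with stack BZ.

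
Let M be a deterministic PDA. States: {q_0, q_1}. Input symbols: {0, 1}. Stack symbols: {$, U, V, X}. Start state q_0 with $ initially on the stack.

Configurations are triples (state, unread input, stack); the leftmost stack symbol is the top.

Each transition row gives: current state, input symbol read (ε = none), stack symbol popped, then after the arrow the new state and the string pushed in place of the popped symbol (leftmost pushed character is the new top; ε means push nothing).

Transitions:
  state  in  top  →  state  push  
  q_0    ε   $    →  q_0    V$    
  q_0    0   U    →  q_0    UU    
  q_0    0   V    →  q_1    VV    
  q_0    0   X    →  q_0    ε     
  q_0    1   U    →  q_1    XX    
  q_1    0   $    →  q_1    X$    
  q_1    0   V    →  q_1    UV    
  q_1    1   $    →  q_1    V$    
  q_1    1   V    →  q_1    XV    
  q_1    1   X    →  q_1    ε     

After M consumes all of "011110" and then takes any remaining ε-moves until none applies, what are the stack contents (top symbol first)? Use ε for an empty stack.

UVV$

(q_0, 011110, $) ⊢ (q_0, 011110, V$) ⊢ (q_1, 11110, VV$) ⊢ (q_1, 1110, XVV$) ⊢ (q_1, 110, VV$) ⊢ (q_1, 10, XVV$) ⊢ (q_1, 0, VV$) ⊢ (q_1, ε, UVV$)
All input consumed in state q_1 with stack UVV$.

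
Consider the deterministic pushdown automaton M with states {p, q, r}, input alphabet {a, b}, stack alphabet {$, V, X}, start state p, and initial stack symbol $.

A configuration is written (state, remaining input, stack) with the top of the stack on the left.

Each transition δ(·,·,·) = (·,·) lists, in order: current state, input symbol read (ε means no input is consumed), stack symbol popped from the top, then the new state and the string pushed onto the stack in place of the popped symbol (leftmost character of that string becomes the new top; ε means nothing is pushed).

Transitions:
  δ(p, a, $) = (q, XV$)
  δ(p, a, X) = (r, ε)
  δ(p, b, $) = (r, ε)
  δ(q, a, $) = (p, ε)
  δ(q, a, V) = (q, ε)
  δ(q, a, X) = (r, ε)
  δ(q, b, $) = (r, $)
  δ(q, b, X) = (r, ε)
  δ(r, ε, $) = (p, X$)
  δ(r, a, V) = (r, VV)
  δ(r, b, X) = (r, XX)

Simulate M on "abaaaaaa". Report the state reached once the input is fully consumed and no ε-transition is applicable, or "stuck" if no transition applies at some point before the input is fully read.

r

(p, abaaaaaa, $)
  read a, top $: go to q, push XV$ → (q, baaaaaa, XV$)
  read b, top X: go to r, push ε → (r, aaaaaa, V$)
  read a, top V: go to r, push VV → (r, aaaaa, VV$)
  read a, top V: go to r, push VV → (r, aaaa, VVV$)
  read a, top V: go to r, push VV → (r, aaa, VVVV$)
  read a, top V: go to r, push VV → (r, aa, VVVVV$)
  read a, top V: go to r, push VV → (r, a, VVVVVV$)
  read a, top V: go to r, push VV → (r, ε, VVVVVVV$)
All input consumed; M is in state r.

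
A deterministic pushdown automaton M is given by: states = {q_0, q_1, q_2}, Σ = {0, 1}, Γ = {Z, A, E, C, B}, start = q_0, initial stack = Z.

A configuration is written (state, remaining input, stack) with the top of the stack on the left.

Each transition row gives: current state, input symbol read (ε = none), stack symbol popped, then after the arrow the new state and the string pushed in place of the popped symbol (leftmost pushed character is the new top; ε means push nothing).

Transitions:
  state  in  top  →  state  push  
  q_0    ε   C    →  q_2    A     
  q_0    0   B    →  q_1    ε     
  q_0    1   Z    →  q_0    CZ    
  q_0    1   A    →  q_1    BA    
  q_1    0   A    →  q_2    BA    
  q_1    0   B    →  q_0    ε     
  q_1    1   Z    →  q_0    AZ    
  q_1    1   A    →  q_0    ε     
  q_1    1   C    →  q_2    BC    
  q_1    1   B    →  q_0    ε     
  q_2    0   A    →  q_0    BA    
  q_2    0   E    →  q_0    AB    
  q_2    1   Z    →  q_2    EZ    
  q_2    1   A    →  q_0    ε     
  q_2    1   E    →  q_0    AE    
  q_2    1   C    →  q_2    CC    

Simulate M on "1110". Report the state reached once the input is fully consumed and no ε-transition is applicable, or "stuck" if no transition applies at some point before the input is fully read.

(q_0, 1110, Z)
  read 1, top Z: go to q_0, push CZ → (q_0, 110, CZ)
  ε-move, top C: go to q_2, push A → (q_2, 110, AZ)
  read 1, top A: go to q_0, push ε → (q_0, 10, Z)
  read 1, top Z: go to q_0, push CZ → (q_0, 0, CZ)
  ε-move, top C: go to q_2, push A → (q_2, 0, AZ)
  read 0, top A: go to q_0, push BA → (q_0, ε, BAZ)
All input consumed; M is in state q_0.

q_0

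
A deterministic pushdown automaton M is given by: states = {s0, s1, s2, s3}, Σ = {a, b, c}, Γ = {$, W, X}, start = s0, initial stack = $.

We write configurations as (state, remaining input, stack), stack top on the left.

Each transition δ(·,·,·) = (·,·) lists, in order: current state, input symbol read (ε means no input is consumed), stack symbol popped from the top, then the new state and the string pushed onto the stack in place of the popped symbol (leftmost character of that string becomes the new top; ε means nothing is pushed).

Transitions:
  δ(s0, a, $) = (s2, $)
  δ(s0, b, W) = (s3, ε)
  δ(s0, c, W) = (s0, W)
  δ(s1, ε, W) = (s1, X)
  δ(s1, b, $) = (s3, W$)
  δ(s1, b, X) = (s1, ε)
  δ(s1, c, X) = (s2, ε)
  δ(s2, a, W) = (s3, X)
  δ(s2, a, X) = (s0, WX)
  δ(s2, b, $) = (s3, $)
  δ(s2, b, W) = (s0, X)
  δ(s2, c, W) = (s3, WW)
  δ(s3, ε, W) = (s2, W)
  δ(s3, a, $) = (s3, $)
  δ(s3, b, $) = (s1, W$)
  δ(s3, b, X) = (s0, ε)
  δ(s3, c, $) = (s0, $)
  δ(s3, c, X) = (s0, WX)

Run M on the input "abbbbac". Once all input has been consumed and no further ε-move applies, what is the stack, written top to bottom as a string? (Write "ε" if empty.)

(s0, abbbbac, $)
  read a, top $: go to s2, push $ → (s2, bbbbac, $)
  read b, top $: go to s3, push $ → (s3, bbbac, $)
  read b, top $: go to s1, push W$ → (s1, bbac, W$)
  ε-move, top W: go to s1, push X → (s1, bbac, X$)
  read b, top X: go to s1, push ε → (s1, bac, $)
  read b, top $: go to s3, push W$ → (s3, ac, W$)
  ε-move, top W: go to s2, push W → (s2, ac, W$)
  read a, top W: go to s3, push X → (s3, c, X$)
  read c, top X: go to s0, push WX → (s0, ε, WX$)
All input consumed in state s0 with stack WX$.

WX$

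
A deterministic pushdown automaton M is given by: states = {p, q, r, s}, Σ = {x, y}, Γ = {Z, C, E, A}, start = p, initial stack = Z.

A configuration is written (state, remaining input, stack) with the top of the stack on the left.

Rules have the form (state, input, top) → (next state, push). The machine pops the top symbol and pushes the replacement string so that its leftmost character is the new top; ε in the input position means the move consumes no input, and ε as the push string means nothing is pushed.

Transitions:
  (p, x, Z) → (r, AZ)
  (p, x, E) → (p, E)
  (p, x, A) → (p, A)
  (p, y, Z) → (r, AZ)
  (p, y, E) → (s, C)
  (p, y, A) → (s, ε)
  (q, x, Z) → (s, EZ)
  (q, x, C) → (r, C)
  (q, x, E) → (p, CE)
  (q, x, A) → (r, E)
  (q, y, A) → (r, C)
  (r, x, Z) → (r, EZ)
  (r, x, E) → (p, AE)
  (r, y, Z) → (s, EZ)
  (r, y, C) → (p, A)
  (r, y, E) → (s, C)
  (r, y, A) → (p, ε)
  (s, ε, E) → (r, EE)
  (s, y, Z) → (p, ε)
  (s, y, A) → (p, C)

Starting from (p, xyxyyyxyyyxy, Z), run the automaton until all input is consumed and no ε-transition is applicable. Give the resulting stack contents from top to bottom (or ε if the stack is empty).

(p, xyxyyyxyyyxy, Z)
  read x, top Z: go to r, push AZ → (r, yxyyyxyyyxy, AZ)
  read y, top A: go to p, push ε → (p, xyyyxyyyxy, Z)
  read x, top Z: go to r, push AZ → (r, yyyxyyyxy, AZ)
  read y, top A: go to p, push ε → (p, yyxyyyxy, Z)
  read y, top Z: go to r, push AZ → (r, yxyyyxy, AZ)
  read y, top A: go to p, push ε → (p, xyyyxy, Z)
  read x, top Z: go to r, push AZ → (r, yyyxy, AZ)
  read y, top A: go to p, push ε → (p, yyxy, Z)
  read y, top Z: go to r, push AZ → (r, yxy, AZ)
  read y, top A: go to p, push ε → (p, xy, Z)
  read x, top Z: go to r, push AZ → (r, y, AZ)
  read y, top A: go to p, push ε → (p, ε, Z)
All input consumed in state p with stack Z.

Z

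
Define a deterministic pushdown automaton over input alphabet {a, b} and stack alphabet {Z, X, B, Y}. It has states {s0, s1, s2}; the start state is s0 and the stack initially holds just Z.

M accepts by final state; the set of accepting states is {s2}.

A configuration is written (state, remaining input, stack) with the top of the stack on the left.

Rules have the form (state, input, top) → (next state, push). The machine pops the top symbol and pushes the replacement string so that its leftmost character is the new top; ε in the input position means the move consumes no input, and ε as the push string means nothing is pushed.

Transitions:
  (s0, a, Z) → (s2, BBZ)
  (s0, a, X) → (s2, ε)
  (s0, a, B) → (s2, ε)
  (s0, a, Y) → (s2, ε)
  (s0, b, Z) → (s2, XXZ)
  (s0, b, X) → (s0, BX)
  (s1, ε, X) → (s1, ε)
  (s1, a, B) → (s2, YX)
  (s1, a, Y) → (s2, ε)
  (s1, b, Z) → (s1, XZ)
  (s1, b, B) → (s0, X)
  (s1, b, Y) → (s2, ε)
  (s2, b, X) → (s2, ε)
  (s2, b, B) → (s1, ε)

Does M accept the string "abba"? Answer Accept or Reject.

(s0, abba, Z)
  read a, top Z: go to s2, push BBZ → (s2, bba, BBZ)
  read b, top B: go to s1, push ε → (s1, ba, BZ)
  read b, top B: go to s0, push X → (s0, a, XZ)
  read a, top X: go to s2, push ε → (s2, ε, Z)
All input consumed; state s2 ∈ F.

Accept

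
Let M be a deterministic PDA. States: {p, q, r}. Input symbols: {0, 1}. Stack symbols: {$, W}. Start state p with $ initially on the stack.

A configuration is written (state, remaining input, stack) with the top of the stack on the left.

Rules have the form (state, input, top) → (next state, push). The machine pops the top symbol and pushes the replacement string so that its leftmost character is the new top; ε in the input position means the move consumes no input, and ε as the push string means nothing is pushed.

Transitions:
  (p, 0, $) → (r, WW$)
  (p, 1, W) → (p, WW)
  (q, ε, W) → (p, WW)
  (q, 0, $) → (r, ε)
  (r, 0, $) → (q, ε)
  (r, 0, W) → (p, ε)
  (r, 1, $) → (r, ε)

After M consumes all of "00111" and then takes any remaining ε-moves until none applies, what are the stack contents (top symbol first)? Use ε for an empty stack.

(p, 00111, $)
  read 0, top $: go to r, push WW$ → (r, 0111, WW$)
  read 0, top W: go to p, push ε → (p, 111, W$)
  read 1, top W: go to p, push WW → (p, 11, WW$)
  read 1, top W: go to p, push WW → (p, 1, WWW$)
  read 1, top W: go to p, push WW → (p, ε, WWWW$)
All input consumed in state p with stack WWWW$.

WWWW$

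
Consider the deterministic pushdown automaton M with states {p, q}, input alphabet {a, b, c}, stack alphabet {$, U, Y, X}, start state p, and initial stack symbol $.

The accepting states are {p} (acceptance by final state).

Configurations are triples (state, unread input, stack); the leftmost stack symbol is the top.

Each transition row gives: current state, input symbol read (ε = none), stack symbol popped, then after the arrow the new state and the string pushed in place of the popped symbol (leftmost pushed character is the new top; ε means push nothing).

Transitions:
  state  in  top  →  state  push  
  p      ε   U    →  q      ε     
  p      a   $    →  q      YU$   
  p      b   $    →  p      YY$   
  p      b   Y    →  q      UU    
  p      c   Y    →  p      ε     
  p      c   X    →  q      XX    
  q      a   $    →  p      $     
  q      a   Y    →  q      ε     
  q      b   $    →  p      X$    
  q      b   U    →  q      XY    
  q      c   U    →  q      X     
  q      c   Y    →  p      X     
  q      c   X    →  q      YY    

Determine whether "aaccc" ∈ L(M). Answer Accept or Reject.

(p, aaccc, $)
  read a, top $: go to q, push YU$ → (q, accc, YU$)
  read a, top Y: go to q, push ε → (q, ccc, U$)
  read c, top U: go to q, push X → (q, cc, X$)
  read c, top X: go to q, push YY → (q, c, YY$)
  read c, top Y: go to p, push X → (p, ε, XY$)
All input consumed; state p ∈ F.

Accept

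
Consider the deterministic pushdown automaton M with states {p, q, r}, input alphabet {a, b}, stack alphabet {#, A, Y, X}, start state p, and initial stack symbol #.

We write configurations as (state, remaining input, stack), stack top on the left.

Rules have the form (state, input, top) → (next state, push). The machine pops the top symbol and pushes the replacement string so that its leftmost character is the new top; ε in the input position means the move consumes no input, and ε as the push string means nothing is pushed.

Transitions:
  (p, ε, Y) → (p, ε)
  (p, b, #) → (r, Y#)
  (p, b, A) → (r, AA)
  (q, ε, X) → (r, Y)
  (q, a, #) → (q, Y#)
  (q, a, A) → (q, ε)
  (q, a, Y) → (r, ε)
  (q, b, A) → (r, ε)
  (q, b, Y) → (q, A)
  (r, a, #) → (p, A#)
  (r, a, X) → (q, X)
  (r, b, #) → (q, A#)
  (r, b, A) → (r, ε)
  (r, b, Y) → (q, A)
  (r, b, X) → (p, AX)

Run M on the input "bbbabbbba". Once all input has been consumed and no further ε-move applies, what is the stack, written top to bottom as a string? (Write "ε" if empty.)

(p, bbbabbbba, #)
  read b, top #: go to r, push Y# → (r, bbabbbba, Y#)
  read b, top Y: go to q, push A → (q, babbbba, A#)
  read b, top A: go to r, push ε → (r, abbbba, #)
  read a, top #: go to p, push A# → (p, bbbba, A#)
  read b, top A: go to r, push AA → (r, bbba, AA#)
  read b, top A: go to r, push ε → (r, bba, A#)
  read b, top A: go to r, push ε → (r, ba, #)
  read b, top #: go to q, push A# → (q, a, A#)
  read a, top A: go to q, push ε → (q, ε, #)
All input consumed in state q with stack #.

#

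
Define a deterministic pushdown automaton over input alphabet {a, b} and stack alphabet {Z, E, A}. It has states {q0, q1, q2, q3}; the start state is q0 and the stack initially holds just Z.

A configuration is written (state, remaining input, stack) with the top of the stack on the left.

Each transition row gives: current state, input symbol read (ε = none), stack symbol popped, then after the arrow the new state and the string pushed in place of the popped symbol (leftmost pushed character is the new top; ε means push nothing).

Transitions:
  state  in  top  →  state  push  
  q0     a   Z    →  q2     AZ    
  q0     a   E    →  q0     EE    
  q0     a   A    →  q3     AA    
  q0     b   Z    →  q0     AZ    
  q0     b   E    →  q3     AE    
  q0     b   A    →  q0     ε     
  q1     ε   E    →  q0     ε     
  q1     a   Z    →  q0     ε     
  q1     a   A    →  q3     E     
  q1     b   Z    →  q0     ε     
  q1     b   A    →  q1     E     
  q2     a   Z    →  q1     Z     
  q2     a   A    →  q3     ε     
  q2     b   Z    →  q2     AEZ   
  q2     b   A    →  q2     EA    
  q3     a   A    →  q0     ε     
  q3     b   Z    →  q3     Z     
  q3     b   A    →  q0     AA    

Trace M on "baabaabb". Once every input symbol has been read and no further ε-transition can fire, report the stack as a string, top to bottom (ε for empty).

(q0, baabaabb, Z)
  read b, top Z: go to q0, push AZ → (q0, aabaabb, AZ)
  read a, top A: go to q3, push AA → (q3, abaabb, AAZ)
  read a, top A: go to q0, push ε → (q0, baabb, AZ)
  read b, top A: go to q0, push ε → (q0, aabb, Z)
  read a, top Z: go to q2, push AZ → (q2, abb, AZ)
  read a, top A: go to q3, push ε → (q3, bb, Z)
  read b, top Z: go to q3, push Z → (q3, b, Z)
  read b, top Z: go to q3, push Z → (q3, ε, Z)
All input consumed in state q3 with stack Z.

Z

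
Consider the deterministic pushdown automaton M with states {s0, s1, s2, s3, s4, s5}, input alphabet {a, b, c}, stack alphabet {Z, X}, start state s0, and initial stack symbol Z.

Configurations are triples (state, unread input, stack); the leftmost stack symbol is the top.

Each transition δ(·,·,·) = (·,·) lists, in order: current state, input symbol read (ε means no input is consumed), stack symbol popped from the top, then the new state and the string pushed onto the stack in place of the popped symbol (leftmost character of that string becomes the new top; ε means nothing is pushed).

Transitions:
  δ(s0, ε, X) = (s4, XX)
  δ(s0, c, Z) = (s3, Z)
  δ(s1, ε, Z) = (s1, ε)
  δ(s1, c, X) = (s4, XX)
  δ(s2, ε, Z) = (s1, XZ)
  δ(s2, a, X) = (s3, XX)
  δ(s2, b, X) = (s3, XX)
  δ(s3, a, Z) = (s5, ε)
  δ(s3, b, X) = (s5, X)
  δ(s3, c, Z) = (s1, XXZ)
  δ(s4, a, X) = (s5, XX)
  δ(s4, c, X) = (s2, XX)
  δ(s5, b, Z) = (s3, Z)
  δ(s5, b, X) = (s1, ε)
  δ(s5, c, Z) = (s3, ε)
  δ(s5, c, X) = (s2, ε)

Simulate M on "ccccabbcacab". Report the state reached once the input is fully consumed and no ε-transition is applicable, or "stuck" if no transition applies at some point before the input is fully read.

(s0, ccccabbcacab, Z)
  read c, top Z: go to s3, push Z → (s3, cccabbcacab, Z)
  read c, top Z: go to s1, push XXZ → (s1, ccabbcacab, XXZ)
  read c, top X: go to s4, push XX → (s4, cabbcacab, XXXZ)
  read c, top X: go to s2, push XX → (s2, abbcacab, XXXXZ)
  read a, top X: go to s3, push XX → (s3, bbcacab, XXXXXZ)
  read b, top X: go to s5, push X → (s5, bcacab, XXXXXZ)
  read b, top X: go to s1, push ε → (s1, cacab, XXXXZ)
  read c, top X: go to s4, push XX → (s4, acab, XXXXXZ)
  read a, top X: go to s5, push XX → (s5, cab, XXXXXXZ)
  read c, top X: go to s2, push ε → (s2, ab, XXXXXZ)
  read a, top X: go to s3, push XX → (s3, b, XXXXXXZ)
  read b, top X: go to s5, push X → (s5, ε, XXXXXXZ)
All input consumed; M is in state s5.

s5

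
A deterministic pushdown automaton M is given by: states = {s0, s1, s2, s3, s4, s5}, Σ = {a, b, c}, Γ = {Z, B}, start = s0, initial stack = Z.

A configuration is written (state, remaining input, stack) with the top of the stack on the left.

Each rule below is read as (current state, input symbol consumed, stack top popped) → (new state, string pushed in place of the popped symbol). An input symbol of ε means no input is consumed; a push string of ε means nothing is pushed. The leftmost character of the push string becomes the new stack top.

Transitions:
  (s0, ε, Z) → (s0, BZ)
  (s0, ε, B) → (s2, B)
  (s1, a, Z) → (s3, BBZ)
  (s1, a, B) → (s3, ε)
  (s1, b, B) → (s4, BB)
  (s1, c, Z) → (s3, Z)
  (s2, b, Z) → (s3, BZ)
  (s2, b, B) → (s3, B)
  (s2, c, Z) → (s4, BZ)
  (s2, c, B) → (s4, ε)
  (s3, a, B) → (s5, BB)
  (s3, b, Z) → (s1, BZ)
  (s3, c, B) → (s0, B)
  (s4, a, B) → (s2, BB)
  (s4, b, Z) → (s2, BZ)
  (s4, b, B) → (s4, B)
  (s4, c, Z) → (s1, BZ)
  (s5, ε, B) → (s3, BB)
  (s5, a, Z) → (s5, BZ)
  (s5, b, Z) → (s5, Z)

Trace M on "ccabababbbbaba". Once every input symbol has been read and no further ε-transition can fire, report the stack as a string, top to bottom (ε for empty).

(s0, ccabababbbbaba, Z)
  ε-move, top Z: go to s0, push BZ → (s0, ccabababbbbaba, BZ)
  ε-move, top B: go to s2, push B → (s2, ccabababbbbaba, BZ)
  read c, top B: go to s4, push ε → (s4, cabababbbbaba, Z)
  read c, top Z: go to s1, push BZ → (s1, abababbbbaba, BZ)
  read a, top B: go to s3, push ε → (s3, bababbbbaba, Z)
  read b, top Z: go to s1, push BZ → (s1, ababbbbaba, BZ)
  read a, top B: go to s3, push ε → (s3, babbbbaba, Z)
  read b, top Z: go to s1, push BZ → (s1, abbbbaba, BZ)
  read a, top B: go to s3, push ε → (s3, bbbbaba, Z)
  read b, top Z: go to s1, push BZ → (s1, bbbaba, BZ)
  read b, top B: go to s4, push BB → (s4, bbaba, BBZ)
  read b, top B: go to s4, push B → (s4, baba, BBZ)
  read b, top B: go to s4, push B → (s4, aba, BBZ)
  read a, top B: go to s2, push BB → (s2, ba, BBBZ)
  read b, top B: go to s3, push B → (s3, a, BBBZ)
  read a, top B: go to s5, push BB → (s5, ε, BBBBZ)
  ε-move, top B: go to s3, push BB → (s3, ε, BBBBBZ)
All input consumed in state s3 with stack BBBBBZ.

BBBBBZ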